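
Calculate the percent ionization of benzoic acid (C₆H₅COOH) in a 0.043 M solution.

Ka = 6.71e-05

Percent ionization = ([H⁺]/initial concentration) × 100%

Using Ka equilibrium: x² + Ka×x - Ka×C = 0. Solving: [H⁺] = 1.6654e-03. Percent = (1.6654e-03/0.043) × 100

Percent ionization = 3.87%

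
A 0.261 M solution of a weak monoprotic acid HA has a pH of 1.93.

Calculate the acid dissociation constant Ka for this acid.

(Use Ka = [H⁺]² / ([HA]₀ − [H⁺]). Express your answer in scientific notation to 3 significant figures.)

[H⁺] = 10^(−pH) = 10^(−1.93) = 1.175e-02 M. For HA ⇌ H⁺ + A⁻, Ka = [H⁺][A⁻]/[HA] = [H⁺]² / ([HA]₀ − [H⁺]) = (1.175e-02)² / (0.261 − 1.175e-02) = 5.54e-04.

K_a = 5.54e-04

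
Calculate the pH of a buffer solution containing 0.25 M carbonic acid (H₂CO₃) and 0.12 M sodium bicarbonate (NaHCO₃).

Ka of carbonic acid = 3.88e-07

pKa = -log(3.88e-07) = 6.41. pH = pKa + log([A⁻]/[HA]) = 6.41 + log(0.12/0.25)

pH = 6.09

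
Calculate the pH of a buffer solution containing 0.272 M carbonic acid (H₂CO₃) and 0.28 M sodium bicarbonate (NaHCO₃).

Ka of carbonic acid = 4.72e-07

pKa = -log(4.72e-07) = 6.33. pH = pKa + log([A⁻]/[HA]) = 6.33 + log(0.28/0.272)

pH = 6.34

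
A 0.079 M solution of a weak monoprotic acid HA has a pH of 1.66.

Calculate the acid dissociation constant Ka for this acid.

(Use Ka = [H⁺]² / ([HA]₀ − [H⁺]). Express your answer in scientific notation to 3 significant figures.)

[H⁺] = 10^(−pH) = 10^(−1.66) = 2.188e-02 M. For HA ⇌ H⁺ + A⁻, Ka = [H⁺][A⁻]/[HA] = [H⁺]² / ([HA]₀ − [H⁺]) = (2.188e-02)² / (0.079 − 2.188e-02) = 8.38e-03.

K_a = 8.38e-03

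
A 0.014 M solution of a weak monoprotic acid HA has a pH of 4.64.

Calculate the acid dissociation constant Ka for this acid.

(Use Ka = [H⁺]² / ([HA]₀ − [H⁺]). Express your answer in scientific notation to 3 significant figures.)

[H⁺] = 10^(−pH) = 10^(−4.64) = 2.291e-05 M. For HA ⇌ H⁺ + A⁻, Ka = [H⁺][A⁻]/[HA] = [H⁺]² / ([HA]₀ − [H⁺]) = (2.291e-05)² / (0.014 − 2.291e-05) = 3.75e-08.

K_a = 3.75e-08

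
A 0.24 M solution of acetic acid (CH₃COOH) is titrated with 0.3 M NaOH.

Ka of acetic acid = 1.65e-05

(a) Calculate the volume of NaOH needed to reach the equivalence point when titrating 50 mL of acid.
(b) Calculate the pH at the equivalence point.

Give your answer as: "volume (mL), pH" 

moles acid = 0.24 × 50/1000 = 0.012 mol; V_base = moles/0.3 × 1000 = 40.0 mL. At equivalence only the conjugate base is present: [A⁻] = 0.012/0.090 = 1.3333e-01 M. Kb = Kw/Ka = 6.06e-10; [OH⁻] = √(Kb × [A⁻]) = 8.9893e-06; pOH = 5.05; pH = 14 - pOH = 8.95.

V = 40.0 mL, pH = 8.95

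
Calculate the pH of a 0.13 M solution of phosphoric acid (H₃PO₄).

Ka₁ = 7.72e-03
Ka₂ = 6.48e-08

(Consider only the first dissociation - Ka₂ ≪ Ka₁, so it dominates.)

First dissociation dominates. From Ka₁ = [H⁺][HA⁻]/[H₂A], x² + Ka₁·x − Ka₁·C = 0 with C = 0.13 M and Ka₁ = 7.72e-03. Solving: [H⁺] = (−Ka₁ + √(Ka₁² + 4·Ka₁·C)) / 2 = 2.8054e-02 M. pH = -log(2.8054e-02) = 1.55.

pH = 1.55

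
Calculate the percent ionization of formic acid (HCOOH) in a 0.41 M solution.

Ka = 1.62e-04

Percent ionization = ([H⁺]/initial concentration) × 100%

Using Ka equilibrium: x² + Ka×x - Ka×C = 0. Solving: [H⁺] = 8.0692e-03. Percent = (8.0692e-03/0.41) × 100

Percent ionization = 1.97%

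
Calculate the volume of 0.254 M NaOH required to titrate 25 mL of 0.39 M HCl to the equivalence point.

At equivalence: moles acid = moles base. moles HCl = 0.39 × 25/1000 = 0.00975 mol. V_base = moles / 0.254 × 1000 = 38.4 mL.

V_{base} = 38.4 mL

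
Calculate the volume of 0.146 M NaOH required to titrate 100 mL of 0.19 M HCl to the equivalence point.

At equivalence: moles acid = moles base. moles HCl = 0.19 × 100/1000 = 0.019 mol. V_base = moles / 0.146 × 1000 = 130.1 mL.

V_{base} = 130.1 mL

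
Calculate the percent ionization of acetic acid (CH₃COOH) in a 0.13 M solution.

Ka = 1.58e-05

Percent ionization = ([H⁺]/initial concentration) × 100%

Using Ka equilibrium: x² + Ka×x - Ka×C = 0. Solving: [H⁺] = 1.4253e-03. Percent = (1.4253e-03/0.13) × 100

Percent ionization = 1.1%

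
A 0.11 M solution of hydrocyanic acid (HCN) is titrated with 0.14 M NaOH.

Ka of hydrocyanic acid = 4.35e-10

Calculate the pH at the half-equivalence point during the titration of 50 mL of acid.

At half-equivalence [HA] = [A⁻], so Henderson-Hasselbalch gives pH = pKa = -log(4.35e-10) = 9.36.

pH = pKa = 9.36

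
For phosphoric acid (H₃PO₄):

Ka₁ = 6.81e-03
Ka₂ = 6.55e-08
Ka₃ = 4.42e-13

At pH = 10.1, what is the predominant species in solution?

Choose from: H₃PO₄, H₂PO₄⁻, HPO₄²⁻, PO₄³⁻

pKa₁ = 2.17, pKa₂ = 7.18, pKa₃ = 12.35. For a polyprotic acid the predominant species crosses at each pKa: below pKa_n the protonated form dominates, above it the deprotonated form does. At pH = 10.1, the predominant species is HPO₄²⁻.

HPO₄²⁻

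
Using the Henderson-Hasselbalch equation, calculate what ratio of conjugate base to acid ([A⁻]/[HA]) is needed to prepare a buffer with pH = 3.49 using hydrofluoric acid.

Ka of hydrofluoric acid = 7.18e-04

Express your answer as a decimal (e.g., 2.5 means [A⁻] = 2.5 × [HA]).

pKa = -log(7.18e-04) = 3.1439. pH = pKa + log([A⁻]/[HA]), so log([A⁻]/[HA]) = pH − pKa = 3.49 − 3.1439 = 0.3461. [A⁻]/[HA] = 10^(0.3461) = 2.22

[A⁻]/[HA] = 2.22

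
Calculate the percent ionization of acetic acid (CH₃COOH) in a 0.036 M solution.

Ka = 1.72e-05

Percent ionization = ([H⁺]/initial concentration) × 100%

Using Ka equilibrium: x² + Ka×x - Ka×C = 0. Solving: [H⁺] = 7.7834e-04. Percent = (7.7834e-04/0.036) × 100

Percent ionization = 2.16%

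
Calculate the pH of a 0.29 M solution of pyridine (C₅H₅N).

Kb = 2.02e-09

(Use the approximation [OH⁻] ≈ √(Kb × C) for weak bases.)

[OH⁻] = √(Kb × C) = √(2.02e-09 × 0.29) = 2.4203e-05. pOH = 4.62, pH = 14 - pOH

pH = 9.38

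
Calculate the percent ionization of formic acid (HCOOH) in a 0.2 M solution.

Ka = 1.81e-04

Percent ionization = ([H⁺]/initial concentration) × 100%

Using Ka equilibrium: x² + Ka×x - Ka×C = 0. Solving: [H⁺] = 5.9268e-03. Percent = (5.9268e-03/0.2) × 100

Percent ionization = 2.96%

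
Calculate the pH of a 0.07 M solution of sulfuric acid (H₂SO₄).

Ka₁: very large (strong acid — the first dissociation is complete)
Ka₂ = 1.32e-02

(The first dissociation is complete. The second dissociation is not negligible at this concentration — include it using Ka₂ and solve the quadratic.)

First dissociation is complete: [H⁺]₀ = [HSO₄⁻]₀ = C = 0.07 M. Second dissociation HSO₄⁻ ⇌ H⁺ + SO₄²⁻: let x = [SO₄²⁻]. Ka₂ = (C + x)·x / (C − x) = 1.32e-02 → x² + (C + Ka₂)·x − Ka₂·C = 0 → x² + 0.08320·x − 9.240e-04 = 0. x = (−0.08320 + √(0.08320² + 4 × 9.240e-04)) / 2 = 9.9224e-03 M. [H⁺] = C + x = 0.07 + 9.9224e-03 = 7.9922e-02 M. pH = -log(7.9922e-02) = 1.10.

pH = 1.10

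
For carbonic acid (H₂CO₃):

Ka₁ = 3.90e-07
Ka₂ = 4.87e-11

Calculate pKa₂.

pKa₂ = -log(Ka₂) = -log(4.87e-11) = 10.31.

pK_{a2} = 10.31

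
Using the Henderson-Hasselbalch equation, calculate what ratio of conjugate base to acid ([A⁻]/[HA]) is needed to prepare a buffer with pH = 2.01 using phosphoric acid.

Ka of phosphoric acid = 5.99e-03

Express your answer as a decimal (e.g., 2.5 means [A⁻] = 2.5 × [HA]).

pKa = -log(5.99e-03) = 2.2226. pH = pKa + log([A⁻]/[HA]), so log([A⁻]/[HA]) = pH − pKa = 2.01 − 2.2226 = -0.2126. [A⁻]/[HA] = 10^(-0.2126) = 0.613

[A⁻]/[HA] = 0.613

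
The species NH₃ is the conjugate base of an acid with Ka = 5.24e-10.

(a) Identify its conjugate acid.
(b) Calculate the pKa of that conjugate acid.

(a) The conjugate acid is formed by adding one H⁺ to NH₃, giving NH₄⁺. (b) pKa = -log(Ka) = -log(5.24e-10) = 9.28.

Conjugate acid: NH₄⁺; pK_a = 9.28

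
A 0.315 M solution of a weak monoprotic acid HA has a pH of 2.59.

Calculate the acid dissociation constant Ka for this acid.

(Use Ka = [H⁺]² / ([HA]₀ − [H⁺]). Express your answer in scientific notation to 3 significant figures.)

[H⁺] = 10^(−pH) = 10^(−2.59) = 2.570e-03 M. For HA ⇌ H⁺ + A⁻, Ka = [H⁺][A⁻]/[HA] = [H⁺]² / ([HA]₀ − [H⁺]) = (2.570e-03)² / (0.315 − 2.570e-03) = 2.11e-05.

K_a = 2.11e-05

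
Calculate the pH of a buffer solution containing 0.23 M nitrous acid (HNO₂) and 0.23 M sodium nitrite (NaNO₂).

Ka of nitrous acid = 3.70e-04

pKa = -log(3.70e-04) = 3.43. pH = pKa + log([A⁻]/[HA]) = 3.43 + log(0.23/0.23)

pH = 3.43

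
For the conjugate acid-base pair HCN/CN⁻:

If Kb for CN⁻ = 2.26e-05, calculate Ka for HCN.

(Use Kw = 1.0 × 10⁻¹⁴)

For a conjugate pair Ka × Kb = Kw, so Ka = Kw/Kb = 1.0 × 10⁻¹⁴ / 2.26e-05 = 4.42e-10.

K_a = 4.42e-10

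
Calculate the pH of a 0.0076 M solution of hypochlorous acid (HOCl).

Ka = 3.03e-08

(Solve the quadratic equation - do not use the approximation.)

x² + Ka×x - Ka×C = 0. Using quadratic formula: [H⁺] = 1.5160e-05

pH = 4.82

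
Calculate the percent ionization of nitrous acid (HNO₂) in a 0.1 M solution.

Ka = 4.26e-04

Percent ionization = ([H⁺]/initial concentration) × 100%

Using Ka equilibrium: x² + Ka×x - Ka×C = 0. Solving: [H⁺] = 6.3173e-03. Percent = (6.3173e-03/0.1) × 100

Percent ionization = 6.32%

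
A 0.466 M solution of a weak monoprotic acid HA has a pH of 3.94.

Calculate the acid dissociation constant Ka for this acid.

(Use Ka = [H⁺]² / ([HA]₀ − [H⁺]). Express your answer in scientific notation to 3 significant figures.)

[H⁺] = 10^(−pH) = 10^(−3.94) = 1.148e-04 M. For HA ⇌ H⁺ + A⁻, Ka = [H⁺][A⁻]/[HA] = [H⁺]² / ([HA]₀ − [H⁺]) = (1.148e-04)² / (0.466 − 1.148e-04) = 2.83e-08.

K_a = 2.83e-08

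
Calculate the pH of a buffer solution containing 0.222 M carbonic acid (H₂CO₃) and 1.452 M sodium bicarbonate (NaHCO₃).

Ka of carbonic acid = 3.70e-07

pKa = -log(3.70e-07) = 6.43. pH = pKa + log([A⁻]/[HA]) = 6.43 + log(1.452/0.222)

pH = 7.25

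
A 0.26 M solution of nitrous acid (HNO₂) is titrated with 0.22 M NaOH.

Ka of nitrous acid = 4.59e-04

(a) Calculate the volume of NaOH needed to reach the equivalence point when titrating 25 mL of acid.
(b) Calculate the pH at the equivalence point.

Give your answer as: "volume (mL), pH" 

moles acid = 0.26 × 25/1000 = 0.0065 mol; V_base = moles/0.22 × 1000 = 29.5 mL. At equivalence only the conjugate base is present: [A⁻] = 0.0065/0.055 = 1.1917e-01 M. Kb = Kw/Ka = 2.18e-11; [OH⁻] = √(Kb × [A⁻]) = 1.6113e-06; pOH = 5.79; pH = 14 - pOH = 8.21.

V = 29.5 mL, pH = 8.21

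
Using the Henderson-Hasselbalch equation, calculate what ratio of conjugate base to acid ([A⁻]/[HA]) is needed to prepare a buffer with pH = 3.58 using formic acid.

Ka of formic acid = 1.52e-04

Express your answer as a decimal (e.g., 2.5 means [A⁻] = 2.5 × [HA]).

pKa = -log(1.52e-04) = 3.8182. pH = pKa + log([A⁻]/[HA]), so log([A⁻]/[HA]) = pH − pKa = 3.58 − 3.8182 = -0.2382. [A⁻]/[HA] = 10^(-0.2382) = 0.578

[A⁻]/[HA] = 0.578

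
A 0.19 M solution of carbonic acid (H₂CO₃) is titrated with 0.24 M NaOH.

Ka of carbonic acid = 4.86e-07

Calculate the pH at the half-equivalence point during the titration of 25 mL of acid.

At half-equivalence [HA] = [A⁻], so Henderson-Hasselbalch gives pH = pKa = -log(4.86e-07) = 6.31.

pH = pKa = 6.31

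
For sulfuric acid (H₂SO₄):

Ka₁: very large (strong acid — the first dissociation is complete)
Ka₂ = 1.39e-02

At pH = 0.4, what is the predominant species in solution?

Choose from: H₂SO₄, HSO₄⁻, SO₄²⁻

The first dissociation is complete, so H₂SO₄ itself is never the predominant species in water; pKa₂ = -log(1.39e-02) = 1.86. For a polyprotic acid the predominant species crosses at each pKa: below pKa_n the protonated form dominates, above it the deprotonated form does. At pH = 0.4, the predominant species is HSO₄⁻.

HSO₄⁻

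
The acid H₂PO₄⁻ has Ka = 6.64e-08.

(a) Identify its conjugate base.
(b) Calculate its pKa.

(a) The conjugate base is formed by removing one H⁺ from H₂PO₄⁻, giving HPO₄²⁻. (b) pKa = -log(Ka) = -log(6.64e-08) = 7.18.

Conjugate base: HPO₄²⁻; pK_a = 7.18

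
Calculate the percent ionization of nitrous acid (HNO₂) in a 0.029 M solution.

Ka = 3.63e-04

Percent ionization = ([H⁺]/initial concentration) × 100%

Using Ka equilibrium: x² + Ka×x - Ka×C = 0. Solving: [H⁺] = 3.0681e-03. Percent = (3.0681e-03/0.029) × 100

Percent ionization = 10.6%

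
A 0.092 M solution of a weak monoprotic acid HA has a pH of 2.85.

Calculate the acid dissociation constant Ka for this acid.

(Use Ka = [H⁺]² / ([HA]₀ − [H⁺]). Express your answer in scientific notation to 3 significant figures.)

[H⁺] = 10^(−pH) = 10^(−2.85) = 1.413e-03 M. For HA ⇌ H⁺ + A⁻, Ka = [H⁺][A⁻]/[HA] = [H⁺]² / ([HA]₀ − [H⁺]) = (1.413e-03)² / (0.092 − 1.413e-03) = 2.20e-05.

K_a = 2.20e-05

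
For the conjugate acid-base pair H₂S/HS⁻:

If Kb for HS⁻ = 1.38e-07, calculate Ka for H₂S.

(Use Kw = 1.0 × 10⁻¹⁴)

For a conjugate pair Ka × Kb = Kw, so Ka = Kw/Kb = 1.0 × 10⁻¹⁴ / 1.38e-07 = 7.25e-08.

K_a = 7.25e-08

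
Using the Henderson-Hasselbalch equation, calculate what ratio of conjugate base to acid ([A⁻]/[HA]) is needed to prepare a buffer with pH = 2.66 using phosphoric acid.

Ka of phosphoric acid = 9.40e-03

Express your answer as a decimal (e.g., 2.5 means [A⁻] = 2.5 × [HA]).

pKa = -log(9.40e-03) = 2.0269. pH = pKa + log([A⁻]/[HA]), so log([A⁻]/[HA]) = pH − pKa = 2.66 − 2.0269 = 0.6331. [A⁻]/[HA] = 10^(0.6331) = 4.30

[A⁻]/[HA] = 4.30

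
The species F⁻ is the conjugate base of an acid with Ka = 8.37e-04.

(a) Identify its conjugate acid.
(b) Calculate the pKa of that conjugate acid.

(a) The conjugate acid is formed by adding one H⁺ to F⁻, giving HF. (b) pKa = -log(Ka) = -log(8.37e-04) = 3.08.

Conjugate acid: HF; pK_a = 3.08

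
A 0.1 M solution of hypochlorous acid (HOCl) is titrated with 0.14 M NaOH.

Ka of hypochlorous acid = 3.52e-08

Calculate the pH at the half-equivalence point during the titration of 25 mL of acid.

At half-equivalence [HA] = [A⁻], so Henderson-Hasselbalch gives pH = pKa = -log(3.52e-08) = 7.45.

pH = pKa = 7.45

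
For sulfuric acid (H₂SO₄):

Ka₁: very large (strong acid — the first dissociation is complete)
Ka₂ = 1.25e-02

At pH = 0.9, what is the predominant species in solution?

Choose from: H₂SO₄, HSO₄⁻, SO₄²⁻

The first dissociation is complete, so H₂SO₄ itself is never the predominant species in water; pKa₂ = -log(1.25e-02) = 1.90. For a polyprotic acid the predominant species crosses at each pKa: below pKa_n the protonated form dominates, above it the deprotonated form does. At pH = 0.9, the predominant species is HSO₄⁻.

HSO₄⁻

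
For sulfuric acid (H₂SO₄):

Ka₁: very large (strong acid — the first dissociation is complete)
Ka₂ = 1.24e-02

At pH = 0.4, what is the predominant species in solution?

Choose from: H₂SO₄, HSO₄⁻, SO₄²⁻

The first dissociation is complete, so H₂SO₄ itself is never the predominant species in water; pKa₂ = -log(1.24e-02) = 1.91. For a polyprotic acid the predominant species crosses at each pKa: below pKa_n the protonated form dominates, above it the deprotonated form does. At pH = 0.4, the predominant species is HSO₄⁻.

HSO₄⁻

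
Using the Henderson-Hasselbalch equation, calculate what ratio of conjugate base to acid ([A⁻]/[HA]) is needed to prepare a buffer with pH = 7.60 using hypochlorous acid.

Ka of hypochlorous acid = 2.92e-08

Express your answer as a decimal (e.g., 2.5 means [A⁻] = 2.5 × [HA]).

pKa = -log(2.92e-08) = 7.5346. pH = pKa + log([A⁻]/[HA]), so log([A⁻]/[HA]) = pH − pKa = 7.60 − 7.5346 = 0.0654. [A⁻]/[HA] = 10^(0.0654) = 1.16

[A⁻]/[HA] = 1.16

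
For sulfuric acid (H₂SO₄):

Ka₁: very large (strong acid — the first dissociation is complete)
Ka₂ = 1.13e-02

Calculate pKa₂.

pKa₂ = -log(Ka₂) = -log(1.13e-02) = 1.95.

pK_{a2} = 1.95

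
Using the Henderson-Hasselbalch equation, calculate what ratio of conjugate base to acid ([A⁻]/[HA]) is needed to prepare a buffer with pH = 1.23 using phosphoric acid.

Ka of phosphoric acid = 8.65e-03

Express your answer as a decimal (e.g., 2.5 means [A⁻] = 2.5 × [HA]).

pKa = -log(8.65e-03) = 2.0630. pH = pKa + log([A⁻]/[HA]), so log([A⁻]/[HA]) = pH − pKa = 1.23 − 2.0630 = -0.8330. [A⁻]/[HA] = 10^(-0.8330) = 0.147

[A⁻]/[HA] = 0.147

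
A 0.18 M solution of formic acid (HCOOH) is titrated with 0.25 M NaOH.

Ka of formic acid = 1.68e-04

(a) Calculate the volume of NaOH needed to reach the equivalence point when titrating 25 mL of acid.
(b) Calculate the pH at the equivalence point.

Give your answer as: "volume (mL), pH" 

moles acid = 0.18 × 25/1000 = 0.0045 mol; V_base = moles/0.25 × 1000 = 18.0 mL. At equivalence only the conjugate base is present: [A⁻] = 0.0045/0.043 = 1.0465e-01 M. Kb = Kw/Ka = 5.95e-11; [OH⁻] = √(Kb × [A⁻]) = 2.4958e-06; pOH = 5.60; pH = 14 - pOH = 8.40.

V = 18.0 mL, pH = 8.40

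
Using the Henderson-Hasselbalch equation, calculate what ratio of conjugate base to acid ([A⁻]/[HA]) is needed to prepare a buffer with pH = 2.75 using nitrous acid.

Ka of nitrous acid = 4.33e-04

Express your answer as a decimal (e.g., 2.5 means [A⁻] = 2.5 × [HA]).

pKa = -log(4.33e-04) = 3.3635. pH = pKa + log([A⁻]/[HA]), so log([A⁻]/[HA]) = pH − pKa = 2.75 − 3.3635 = -0.6135. [A⁻]/[HA] = 10^(-0.6135) = 0.243

[A⁻]/[HA] = 0.243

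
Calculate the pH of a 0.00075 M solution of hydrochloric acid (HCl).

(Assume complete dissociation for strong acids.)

[H⁺] = 0.00075 M for strong acid. pH = -log[H⁺] = -log(0.00075)

pH = 3.12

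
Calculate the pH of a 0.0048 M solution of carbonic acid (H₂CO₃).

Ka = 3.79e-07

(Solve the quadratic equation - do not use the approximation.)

x² + Ka×x - Ka×C = 0. Using quadratic formula: [H⁺] = 4.2463e-05

pH = 4.37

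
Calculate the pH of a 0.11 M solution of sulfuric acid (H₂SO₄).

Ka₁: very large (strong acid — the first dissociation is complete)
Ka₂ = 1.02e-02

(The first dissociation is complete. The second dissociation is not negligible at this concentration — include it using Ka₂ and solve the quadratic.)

First dissociation is complete: [H⁺]₀ = [HSO₄⁻]₀ = C = 0.11 M. Second dissociation HSO₄⁻ ⇌ H⁺ + SO₄²⁻: let x = [SO₄²⁻]. Ka₂ = (C + x)·x / (C − x) = 1.02e-02 → x² + (C + Ka₂)·x − Ka₂·C = 0 → x² + 0.12020·x − 1.122e-03 = 0. x = (−0.12020 + √(0.12020² + 4 × 1.122e-03)) / 2 = 8.7041e-03 M. [H⁺] = C + x = 0.11 + 8.7041e-03 = 1.1870e-01 M. pH = -log(1.1870e-01) = 0.93.

pH = 0.93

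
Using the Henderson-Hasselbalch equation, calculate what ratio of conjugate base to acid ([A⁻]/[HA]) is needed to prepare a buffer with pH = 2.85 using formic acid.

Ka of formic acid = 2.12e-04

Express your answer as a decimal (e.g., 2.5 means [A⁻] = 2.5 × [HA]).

pKa = -log(2.12e-04) = 3.6737. pH = pKa + log([A⁻]/[HA]), so log([A⁻]/[HA]) = pH − pKa = 2.85 − 3.6737 = -0.8237. [A⁻]/[HA] = 10^(-0.8237) = 0.150

[A⁻]/[HA] = 0.150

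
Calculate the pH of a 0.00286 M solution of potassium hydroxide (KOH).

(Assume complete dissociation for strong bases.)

[OH⁻] = 0.00286 M for strong base. pOH = -log[OH⁻] = 2.54, pH = 14 - pOH

pH = 11.46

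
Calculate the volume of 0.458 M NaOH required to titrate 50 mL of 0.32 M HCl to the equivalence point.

At equivalence: moles acid = moles base. moles HCl = 0.32 × 50/1000 = 0.016 mol. V_base = moles / 0.458 × 1000 = 34.9 mL.

V_{base} = 34.9 mL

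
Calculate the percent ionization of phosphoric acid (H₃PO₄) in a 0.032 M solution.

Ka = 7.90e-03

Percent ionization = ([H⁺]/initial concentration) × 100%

Using Ka equilibrium: x² + Ka×x - Ka×C = 0. Solving: [H⁺] = 1.2433e-02. Percent = (1.2433e-02/0.032) × 100

Percent ionization = 38.9%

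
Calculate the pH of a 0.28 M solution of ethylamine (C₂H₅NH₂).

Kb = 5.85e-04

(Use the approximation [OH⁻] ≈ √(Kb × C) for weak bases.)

[OH⁻] = √(Kb × C) = √(5.85e-04 × 0.28) = 1.2798e-02. pOH = 1.89, pH = 14 - pOH

pH = 12.11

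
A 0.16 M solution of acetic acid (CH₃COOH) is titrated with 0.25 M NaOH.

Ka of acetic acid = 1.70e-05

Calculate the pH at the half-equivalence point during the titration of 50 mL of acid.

At half-equivalence [HA] = [A⁻], so Henderson-Hasselbalch gives pH = pKa = -log(1.70e-05) = 4.77.

pH = pKa = 4.77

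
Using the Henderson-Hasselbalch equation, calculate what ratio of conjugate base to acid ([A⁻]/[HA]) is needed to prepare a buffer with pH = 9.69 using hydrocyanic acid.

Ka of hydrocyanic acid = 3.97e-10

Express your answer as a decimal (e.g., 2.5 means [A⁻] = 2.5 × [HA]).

pKa = -log(3.97e-10) = 9.4012. pH = pKa + log([A⁻]/[HA]), so log([A⁻]/[HA]) = pH − pKa = 9.69 − 9.4012 = 0.2888. [A⁻]/[HA] = 10^(0.2888) = 1.94

[A⁻]/[HA] = 1.94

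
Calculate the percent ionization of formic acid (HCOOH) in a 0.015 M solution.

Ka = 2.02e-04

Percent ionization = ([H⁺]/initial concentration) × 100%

Using Ka equilibrium: x² + Ka×x - Ka×C = 0. Solving: [H⁺] = 1.6426e-03. Percent = (1.6426e-03/0.015) × 100

Percent ionization = 11%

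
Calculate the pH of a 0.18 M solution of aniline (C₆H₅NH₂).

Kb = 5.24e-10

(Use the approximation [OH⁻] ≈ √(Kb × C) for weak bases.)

[OH⁻] = √(Kb × C) = √(5.24e-10 × 0.18) = 9.7118e-06. pOH = 5.01, pH = 14 - pOH

pH = 8.99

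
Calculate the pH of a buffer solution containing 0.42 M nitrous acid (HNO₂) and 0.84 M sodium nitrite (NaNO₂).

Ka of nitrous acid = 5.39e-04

pKa = -log(5.39e-04) = 3.27. pH = pKa + log([A⁻]/[HA]) = 3.27 + log(0.84/0.42)

pH = 3.57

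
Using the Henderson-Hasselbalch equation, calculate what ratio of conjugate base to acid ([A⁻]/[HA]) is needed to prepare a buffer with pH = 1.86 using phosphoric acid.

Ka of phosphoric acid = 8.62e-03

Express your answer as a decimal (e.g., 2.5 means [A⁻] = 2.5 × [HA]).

pKa = -log(8.62e-03) = 2.0645. pH = pKa + log([A⁻]/[HA]), so log([A⁻]/[HA]) = pH − pKa = 1.86 − 2.0645 = -0.2045. [A⁻]/[HA] = 10^(-0.2045) = 0.624

[A⁻]/[HA] = 0.624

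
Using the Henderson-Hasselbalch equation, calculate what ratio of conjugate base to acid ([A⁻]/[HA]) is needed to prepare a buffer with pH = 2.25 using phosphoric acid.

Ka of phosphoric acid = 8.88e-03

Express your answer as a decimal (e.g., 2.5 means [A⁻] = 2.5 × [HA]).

pKa = -log(8.88e-03) = 2.0516. pH = pKa + log([A⁻]/[HA]), so log([A⁻]/[HA]) = pH − pKa = 2.25 − 2.0516 = 0.1984. [A⁻]/[HA] = 10^(0.1984) = 1.58

[A⁻]/[HA] = 1.58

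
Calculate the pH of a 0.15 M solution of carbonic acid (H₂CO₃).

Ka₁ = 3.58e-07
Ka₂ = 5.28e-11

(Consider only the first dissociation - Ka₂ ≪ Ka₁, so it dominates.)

First dissociation dominates. From Ka₁ = [H⁺][HA⁻]/[H₂A], x² + Ka₁·x − Ka₁·C = 0 with C = 0.15 M and Ka₁ = 3.58e-07. Solving: [H⁺] = (−Ka₁ + √(Ka₁² + 4·Ka₁·C)) / 2 = 2.3155e-04 M. pH = -log(2.3155e-04) = 3.64.

pH = 3.64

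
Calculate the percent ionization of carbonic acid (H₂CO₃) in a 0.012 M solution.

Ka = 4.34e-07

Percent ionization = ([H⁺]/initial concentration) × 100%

Using Ka equilibrium: x² + Ka×x - Ka×C = 0. Solving: [H⁺] = 7.1950e-05. Percent = (7.1950e-05/0.012) × 100

Percent ionization = 0.6%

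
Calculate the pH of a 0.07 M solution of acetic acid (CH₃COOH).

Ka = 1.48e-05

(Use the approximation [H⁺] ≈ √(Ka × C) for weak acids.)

[H⁺] = √(Ka × C) = √(1.48e-05 × 0.07) = 1.0178e-03. pH = -log(1.0178e-03)

pH = 2.99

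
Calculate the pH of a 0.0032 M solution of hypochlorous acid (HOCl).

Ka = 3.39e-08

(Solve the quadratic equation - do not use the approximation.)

x² + Ka×x - Ka×C = 0. Using quadratic formula: [H⁺] = 1.0398e-05

pH = 4.98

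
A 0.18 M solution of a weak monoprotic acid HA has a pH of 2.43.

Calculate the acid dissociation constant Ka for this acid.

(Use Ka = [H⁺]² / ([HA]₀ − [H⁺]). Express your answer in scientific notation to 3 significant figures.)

[H⁺] = 10^(−pH) = 10^(−2.43) = 3.715e-03 M. For HA ⇌ H⁺ + A⁻, Ka = [H⁺][A⁻]/[HA] = [H⁺]² / ([HA]₀ − [H⁺]) = (3.715e-03)² / (0.18 − 3.715e-03) = 7.83e-05.

K_a = 7.83e-05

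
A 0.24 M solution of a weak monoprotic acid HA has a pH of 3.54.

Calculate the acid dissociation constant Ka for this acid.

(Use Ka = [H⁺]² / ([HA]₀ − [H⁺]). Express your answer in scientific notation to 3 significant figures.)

[H⁺] = 10^(−pH) = 10^(−3.54) = 2.884e-04 M. For HA ⇌ H⁺ + A⁻, Ka = [H⁺][A⁻]/[HA] = [H⁺]² / ([HA]₀ − [H⁺]) = (2.884e-04)² / (0.24 − 2.884e-04) = 3.47e-07.

K_a = 3.47e-07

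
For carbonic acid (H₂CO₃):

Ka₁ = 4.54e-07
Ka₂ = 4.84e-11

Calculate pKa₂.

pKa₂ = -log(Ka₂) = -log(4.84e-11) = 10.32.

pK_{a2} = 10.32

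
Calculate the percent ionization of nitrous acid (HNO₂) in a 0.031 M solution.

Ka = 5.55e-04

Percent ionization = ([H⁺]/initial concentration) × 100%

Using Ka equilibrium: x² + Ka×x - Ka×C = 0. Solving: [H⁺] = 3.8797e-03. Percent = (3.8797e-03/0.031) × 100

Percent ionization = 12.5%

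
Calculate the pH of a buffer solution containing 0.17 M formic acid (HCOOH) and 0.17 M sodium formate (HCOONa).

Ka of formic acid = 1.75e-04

pKa = -log(1.75e-04) = 3.76. pH = pKa + log([A⁻]/[HA]) = 3.76 + log(0.17/0.17)

pH = 3.76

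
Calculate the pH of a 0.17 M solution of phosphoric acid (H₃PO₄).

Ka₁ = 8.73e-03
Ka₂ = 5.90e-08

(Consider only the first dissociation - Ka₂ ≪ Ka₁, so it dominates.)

First dissociation dominates. From Ka₁ = [H⁺][HA⁻]/[H₂A], x² + Ka₁·x − Ka₁·C = 0 with C = 0.17 M and Ka₁ = 8.73e-03. Solving: [H⁺] = (−Ka₁ + √(Ka₁² + 4·Ka₁·C)) / 2 = 3.4406e-02 M. pH = -log(3.4406e-02) = 1.46.

pH = 1.46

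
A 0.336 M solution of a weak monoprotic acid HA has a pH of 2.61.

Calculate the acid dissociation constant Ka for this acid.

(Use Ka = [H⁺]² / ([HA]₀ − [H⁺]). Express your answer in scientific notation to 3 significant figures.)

[H⁺] = 10^(−pH) = 10^(−2.61) = 2.455e-03 M. For HA ⇌ H⁺ + A⁻, Ka = [H⁺][A⁻]/[HA] = [H⁺]² / ([HA]₀ − [H⁺]) = (2.455e-03)² / (0.336 − 2.455e-03) = 1.81e-05.

K_a = 1.81e-05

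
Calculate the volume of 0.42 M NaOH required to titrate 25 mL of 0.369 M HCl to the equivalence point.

At equivalence: moles acid = moles base. moles HCl = 0.369 × 25/1000 = 0.009225 mol. V_base = moles / 0.42 × 1000 = 22.0 mL.

V_{base} = 22.0 mL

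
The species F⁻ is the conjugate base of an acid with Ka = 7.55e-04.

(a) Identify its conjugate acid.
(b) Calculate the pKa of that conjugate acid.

(a) The conjugate acid is formed by adding one H⁺ to F⁻, giving HF. (b) pKa = -log(Ka) = -log(7.55e-04) = 3.12.

Conjugate acid: HF; pK_a = 3.12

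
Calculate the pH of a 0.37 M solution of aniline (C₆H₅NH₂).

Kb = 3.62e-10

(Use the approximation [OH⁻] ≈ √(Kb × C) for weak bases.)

[OH⁻] = √(Kb × C) = √(3.62e-10 × 0.37) = 1.1573e-05. pOH = 4.94, pH = 14 - pOH

pH = 9.06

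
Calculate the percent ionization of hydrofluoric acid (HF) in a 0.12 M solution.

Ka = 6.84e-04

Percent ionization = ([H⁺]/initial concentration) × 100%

Using Ka equilibrium: x² + Ka×x - Ka×C = 0. Solving: [H⁺] = 8.7243e-03. Percent = (8.7243e-03/0.12) × 100

Percent ionization = 7.27%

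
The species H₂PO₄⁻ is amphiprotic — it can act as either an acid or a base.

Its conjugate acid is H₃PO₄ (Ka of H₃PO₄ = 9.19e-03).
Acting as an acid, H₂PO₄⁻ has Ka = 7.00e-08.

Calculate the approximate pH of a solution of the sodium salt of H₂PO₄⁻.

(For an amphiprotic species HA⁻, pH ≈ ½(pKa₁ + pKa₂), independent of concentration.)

pKa₁ = -log(9.19e-03) = 2.04; pKa₂ = -log(7.00e-08) = 7.15. For an amphiprotic species, pH ≈ ½(pKa₁ + pKa₂) = ½(2.04 + 7.15) = 4.60.

pH = 4.60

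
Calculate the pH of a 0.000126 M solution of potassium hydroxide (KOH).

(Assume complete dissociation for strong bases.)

[OH⁻] = 0.000126 M for strong base. pOH = -log[OH⁻] = 3.90, pH = 14 - pOH

pH = 10.10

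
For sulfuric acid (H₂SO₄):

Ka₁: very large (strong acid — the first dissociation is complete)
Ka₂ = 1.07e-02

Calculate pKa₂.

pKa₂ = -log(Ka₂) = -log(1.07e-02) = 1.97.

pK_{a2} = 1.97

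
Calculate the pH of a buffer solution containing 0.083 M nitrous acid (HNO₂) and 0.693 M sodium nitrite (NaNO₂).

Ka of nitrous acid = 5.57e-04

pKa = -log(5.57e-04) = 3.25. pH = pKa + log([A⁻]/[HA]) = 3.25 + log(0.693/0.083)

pH = 4.18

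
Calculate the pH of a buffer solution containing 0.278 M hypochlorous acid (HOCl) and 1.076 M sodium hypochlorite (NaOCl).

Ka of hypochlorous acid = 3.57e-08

pKa = -log(3.57e-08) = 7.45. pH = pKa + log([A⁻]/[HA]) = 7.45 + log(1.076/0.278)

pH = 8.04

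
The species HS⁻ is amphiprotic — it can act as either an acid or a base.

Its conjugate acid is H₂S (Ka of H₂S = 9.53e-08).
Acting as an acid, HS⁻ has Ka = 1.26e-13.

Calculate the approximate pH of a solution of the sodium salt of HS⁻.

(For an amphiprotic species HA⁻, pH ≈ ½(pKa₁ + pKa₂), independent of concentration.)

pKa₁ = -log(9.53e-08) = 7.02; pKa₂ = -log(1.26e-13) = 12.90. For an amphiprotic species, pH ≈ ½(pKa₁ + pKa₂) = ½(7.02 + 12.90) = 9.96.

pH = 9.96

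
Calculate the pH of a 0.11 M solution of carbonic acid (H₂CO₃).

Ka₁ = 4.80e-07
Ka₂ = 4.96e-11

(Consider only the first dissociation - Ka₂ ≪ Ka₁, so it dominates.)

First dissociation dominates. From Ka₁ = [H⁺][HA⁻]/[H₂A], x² + Ka₁·x − Ka₁·C = 0 with C = 0.11 M and Ka₁ = 4.80e-07. Solving: [H⁺] = (−Ka₁ + √(Ka₁² + 4·Ka₁·C)) / 2 = 2.2954e-04 M. pH = -log(2.2954e-04) = 3.64.

pH = 3.64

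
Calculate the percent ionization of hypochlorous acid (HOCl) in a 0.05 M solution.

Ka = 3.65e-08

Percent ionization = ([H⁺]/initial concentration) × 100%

Using Ka equilibrium: x² + Ka×x - Ka×C = 0. Solving: [H⁺] = 4.2702e-05. Percent = (4.2702e-05/0.05) × 100

Percent ionization = 0.0854%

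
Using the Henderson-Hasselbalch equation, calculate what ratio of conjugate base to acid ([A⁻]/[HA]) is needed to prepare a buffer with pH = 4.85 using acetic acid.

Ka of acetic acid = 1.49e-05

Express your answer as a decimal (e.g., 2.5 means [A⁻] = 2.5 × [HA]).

pKa = -log(1.49e-05) = 4.8268. pH = pKa + log([A⁻]/[HA]), so log([A⁻]/[HA]) = pH − pKa = 4.85 − 4.8268 = 0.0232. [A⁻]/[HA] = 10^(0.0232) = 1.05

[A⁻]/[HA] = 1.05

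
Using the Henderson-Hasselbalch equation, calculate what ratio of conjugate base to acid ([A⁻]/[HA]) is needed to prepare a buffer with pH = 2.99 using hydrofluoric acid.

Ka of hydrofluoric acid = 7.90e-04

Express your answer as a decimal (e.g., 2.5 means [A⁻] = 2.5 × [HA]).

pKa = -log(7.90e-04) = 3.1024. pH = pKa + log([A⁻]/[HA]), so log([A⁻]/[HA]) = pH − pKa = 2.99 − 3.1024 = -0.1124. [A⁻]/[HA] = 10^(-0.1124) = 0.772

[A⁻]/[HA] = 0.772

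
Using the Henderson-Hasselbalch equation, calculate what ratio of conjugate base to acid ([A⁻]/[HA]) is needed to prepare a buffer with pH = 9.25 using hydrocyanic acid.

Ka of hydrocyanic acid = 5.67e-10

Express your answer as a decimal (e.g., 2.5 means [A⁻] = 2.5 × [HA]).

pKa = -log(5.67e-10) = 9.2464. pH = pKa + log([A⁻]/[HA]), so log([A⁻]/[HA]) = pH − pKa = 9.25 − 9.2464 = 0.0036. [A⁻]/[HA] = 10^(0.0036) = 1.01

[A⁻]/[HA] = 1.01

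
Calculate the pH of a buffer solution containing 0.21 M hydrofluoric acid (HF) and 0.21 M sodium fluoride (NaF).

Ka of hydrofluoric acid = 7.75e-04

pKa = -log(7.75e-04) = 3.11. pH = pKa + log([A⁻]/[HA]) = 3.11 + log(0.21/0.21)

pH = 3.11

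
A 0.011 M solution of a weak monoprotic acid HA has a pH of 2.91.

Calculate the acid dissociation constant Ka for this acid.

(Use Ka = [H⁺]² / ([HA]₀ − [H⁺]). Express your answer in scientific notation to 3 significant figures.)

[H⁺] = 10^(−pH) = 10^(−2.91) = 1.230e-03 M. For HA ⇌ H⁺ + A⁻, Ka = [H⁺][A⁻]/[HA] = [H⁺]² / ([HA]₀ − [H⁺]) = (1.230e-03)² / (0.011 − 1.230e-03) = 1.55e-04.

K_a = 1.55e-04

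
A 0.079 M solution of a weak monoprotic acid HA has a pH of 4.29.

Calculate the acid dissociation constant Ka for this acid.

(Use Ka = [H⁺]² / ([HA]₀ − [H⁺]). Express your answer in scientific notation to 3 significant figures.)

[H⁺] = 10^(−pH) = 10^(−4.29) = 5.129e-05 M. For HA ⇌ H⁺ + A⁻, Ka = [H⁺][A⁻]/[HA] = [H⁺]² / ([HA]₀ − [H⁺]) = (5.129e-05)² / (0.079 − 5.129e-05) = 3.33e-08.

K_a = 3.33e-08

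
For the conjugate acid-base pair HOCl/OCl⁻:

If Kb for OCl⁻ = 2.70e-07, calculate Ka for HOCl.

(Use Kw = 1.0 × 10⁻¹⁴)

For a conjugate pair Ka × Kb = Kw, so Ka = Kw/Kb = 1.0 × 10⁻¹⁴ / 2.70e-07 = 3.70e-08.

K_a = 3.70e-08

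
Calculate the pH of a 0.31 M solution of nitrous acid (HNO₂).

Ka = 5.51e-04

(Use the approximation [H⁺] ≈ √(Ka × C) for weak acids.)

[H⁺] = √(Ka × C) = √(5.51e-04 × 0.31) = 1.3069e-02. pH = -log(1.3069e-02)

pH = 1.88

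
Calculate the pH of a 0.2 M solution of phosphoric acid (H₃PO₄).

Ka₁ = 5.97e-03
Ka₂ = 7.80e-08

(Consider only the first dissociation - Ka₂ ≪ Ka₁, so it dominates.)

First dissociation dominates. From Ka₁ = [H⁺][HA⁻]/[H₂A], x² + Ka₁·x − Ka₁·C = 0 with C = 0.2 M and Ka₁ = 5.97e-03. Solving: [H⁺] = (−Ka₁ + √(Ka₁² + 4·Ka₁·C)) / 2 = 3.1698e-02 M. pH = -log(3.1698e-02) = 1.50.

pH = 1.50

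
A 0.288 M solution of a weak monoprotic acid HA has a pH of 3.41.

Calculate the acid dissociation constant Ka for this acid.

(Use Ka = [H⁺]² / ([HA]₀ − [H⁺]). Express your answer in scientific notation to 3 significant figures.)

[H⁺] = 10^(−pH) = 10^(−3.41) = 3.890e-04 M. For HA ⇌ H⁺ + A⁻, Ka = [H⁺][A⁻]/[HA] = [H⁺]² / ([HA]₀ − [H⁺]) = (3.890e-04)² / (0.288 − 3.890e-04) = 5.26e-07.

K_a = 5.26e-07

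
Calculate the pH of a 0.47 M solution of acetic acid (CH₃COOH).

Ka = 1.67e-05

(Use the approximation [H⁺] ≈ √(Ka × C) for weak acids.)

[H⁺] = √(Ka × C) = √(1.67e-05 × 0.47) = 2.8016e-03. pH = -log(2.8016e-03)

pH = 2.55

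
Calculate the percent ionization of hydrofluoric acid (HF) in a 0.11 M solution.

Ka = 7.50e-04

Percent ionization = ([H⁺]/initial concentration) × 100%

Using Ka equilibrium: x² + Ka×x - Ka×C = 0. Solving: [H⁺] = 8.7157e-03. Percent = (8.7157e-03/0.11) × 100

Percent ionization = 7.92%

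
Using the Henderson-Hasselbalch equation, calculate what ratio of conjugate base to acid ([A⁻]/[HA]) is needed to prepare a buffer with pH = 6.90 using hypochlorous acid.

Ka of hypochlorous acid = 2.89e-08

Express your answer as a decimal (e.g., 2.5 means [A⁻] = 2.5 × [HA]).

pKa = -log(2.89e-08) = 7.5391. pH = pKa + log([A⁻]/[HA]), so log([A⁻]/[HA]) = pH − pKa = 6.90 − 7.5391 = -0.6391. [A⁻]/[HA] = 10^(-0.6391) = 0.230

[A⁻]/[HA] = 0.230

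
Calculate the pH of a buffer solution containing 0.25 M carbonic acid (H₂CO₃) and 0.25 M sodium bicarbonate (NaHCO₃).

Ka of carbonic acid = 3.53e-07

pKa = -log(3.53e-07) = 6.45. pH = pKa + log([A⁻]/[HA]) = 6.45 + log(0.25/0.25)

pH = 6.45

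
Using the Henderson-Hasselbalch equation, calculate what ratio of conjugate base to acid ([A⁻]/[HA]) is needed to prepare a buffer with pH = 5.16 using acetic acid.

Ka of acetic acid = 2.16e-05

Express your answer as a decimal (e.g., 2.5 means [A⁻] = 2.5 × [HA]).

pKa = -log(2.16e-05) = 4.6655. pH = pKa + log([A⁻]/[HA]), so log([A⁻]/[HA]) = pH − pKa = 5.16 − 4.6655 = 0.4945. [A⁻]/[HA] = 10^(0.4945) = 3.12

[A⁻]/[HA] = 3.12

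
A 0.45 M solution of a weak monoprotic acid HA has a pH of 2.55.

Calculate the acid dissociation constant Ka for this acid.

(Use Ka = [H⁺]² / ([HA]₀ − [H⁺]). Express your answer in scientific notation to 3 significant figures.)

[H⁺] = 10^(−pH) = 10^(−2.55) = 2.818e-03 M. For HA ⇌ H⁺ + A⁻, Ka = [H⁺][A⁻]/[HA] = [H⁺]² / ([HA]₀ − [H⁺]) = (2.818e-03)² / (0.45 − 2.818e-03) = 1.78e-05.

K_a = 1.78e-05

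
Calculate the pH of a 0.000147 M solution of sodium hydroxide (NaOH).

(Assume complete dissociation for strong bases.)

[OH⁻] = 0.000147 M for strong base. pOH = -log[OH⁻] = 3.83, pH = 14 - pOH

pH = 10.17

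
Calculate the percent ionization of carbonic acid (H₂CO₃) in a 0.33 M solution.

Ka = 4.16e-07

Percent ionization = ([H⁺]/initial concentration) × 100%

Using Ka equilibrium: x² + Ka×x - Ka×C = 0. Solving: [H⁺] = 3.7031e-04. Percent = (3.7031e-04/0.33) × 100

Percent ionization = 0.112%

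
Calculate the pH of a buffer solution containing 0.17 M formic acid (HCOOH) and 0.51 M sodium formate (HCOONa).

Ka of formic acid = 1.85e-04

pKa = -log(1.85e-04) = 3.73. pH = pKa + log([A⁻]/[HA]) = 3.73 + log(0.51/0.17)

pH = 4.21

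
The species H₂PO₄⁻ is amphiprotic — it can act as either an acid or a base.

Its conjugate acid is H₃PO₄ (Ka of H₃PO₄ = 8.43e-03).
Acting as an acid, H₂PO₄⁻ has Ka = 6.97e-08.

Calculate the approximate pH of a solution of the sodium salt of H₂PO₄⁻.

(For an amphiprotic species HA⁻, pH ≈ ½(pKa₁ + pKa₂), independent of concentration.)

pKa₁ = -log(8.43e-03) = 2.07; pKa₂ = -log(6.97e-08) = 7.16. For an amphiprotic species, pH ≈ ½(pKa₁ + pKa₂) = ½(2.07 + 7.16) = 4.62.

pH = 4.62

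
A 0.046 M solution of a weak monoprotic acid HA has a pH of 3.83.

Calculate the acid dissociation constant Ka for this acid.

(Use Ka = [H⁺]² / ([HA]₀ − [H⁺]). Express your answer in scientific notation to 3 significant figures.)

[H⁺] = 10^(−pH) = 10^(−3.83) = 1.479e-04 M. For HA ⇌ H⁺ + A⁻, Ka = [H⁺][A⁻]/[HA] = [H⁺]² / ([HA]₀ − [H⁺]) = (1.479e-04)² / (0.046 − 1.479e-04) = 4.77e-07.

K_a = 4.77e-07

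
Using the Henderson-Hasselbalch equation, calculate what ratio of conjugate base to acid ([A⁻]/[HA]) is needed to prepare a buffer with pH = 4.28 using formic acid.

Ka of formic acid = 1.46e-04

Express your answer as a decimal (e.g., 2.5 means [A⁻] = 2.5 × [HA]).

pKa = -log(1.46e-04) = 3.8356. pH = pKa + log([A⁻]/[HA]), so log([A⁻]/[HA]) = pH − pKa = 4.28 − 3.8356 = 0.4444. [A⁻]/[HA] = 10^(0.4444) = 2.78

[A⁻]/[HA] = 2.78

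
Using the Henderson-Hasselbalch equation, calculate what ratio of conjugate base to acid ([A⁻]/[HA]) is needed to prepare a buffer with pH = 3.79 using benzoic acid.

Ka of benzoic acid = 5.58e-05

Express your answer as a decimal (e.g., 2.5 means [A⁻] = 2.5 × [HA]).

pKa = -log(5.58e-05) = 4.2534. pH = pKa + log([A⁻]/[HA]), so log([A⁻]/[HA]) = pH − pKa = 3.79 − 4.2534 = -0.4634. [A⁻]/[HA] = 10^(-0.4634) = 0.344

[A⁻]/[HA] = 0.344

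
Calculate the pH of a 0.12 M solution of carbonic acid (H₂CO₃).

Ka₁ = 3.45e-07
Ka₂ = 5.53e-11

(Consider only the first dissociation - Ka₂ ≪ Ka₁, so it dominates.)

First dissociation dominates. From Ka₁ = [H⁺][HA⁻]/[H₂A], x² + Ka₁·x − Ka₁·C = 0 with C = 0.12 M and Ka₁ = 3.45e-07. Solving: [H⁺] = (−Ka₁ + √(Ka₁² + 4·Ka₁·C)) / 2 = 2.0330e-04 M. pH = -log(2.0330e-04) = 3.69.

pH = 3.69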